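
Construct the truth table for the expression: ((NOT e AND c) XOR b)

c | e | b | Output
------------------
0 | 0 | 0 | 0
0 | 0 | 1 | 1
0 | 1 | 0 | 0
0 | 1 | 1 | 1
1 | 0 | 0 | 1
1 | 0 | 1 | 0
1 | 1 | 0 | 0
1 | 1 | 1 | 1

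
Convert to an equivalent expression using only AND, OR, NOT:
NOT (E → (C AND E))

E AND NOT (C AND E)
(Negated implication: NOT(A → B) = A AND NOT B)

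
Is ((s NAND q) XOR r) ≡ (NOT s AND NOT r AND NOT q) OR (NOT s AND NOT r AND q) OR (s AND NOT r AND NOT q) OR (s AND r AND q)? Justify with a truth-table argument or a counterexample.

Yes, they are equivalent — the two output columns agree on all 8 assignments:
s | r | q | Expression 1 | Expression 2
---------------------------------------
0 | 0 | 0 | 1 | 1
0 | 0 | 1 | 1 | 1
0 | 1 | 0 | 0 | 0
0 | 1 | 1 | 0 | 0
1 | 0 | 0 | 1 | 1
1 | 0 | 1 | 0 | 0
1 | 1 | 0 | 0 | 0
1 | 1 | 1 | 1 | 1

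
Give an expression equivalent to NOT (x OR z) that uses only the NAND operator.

(((x NAND x) NAND (z NAND z)) NAND ((x NAND x) NAND (z NAND z)))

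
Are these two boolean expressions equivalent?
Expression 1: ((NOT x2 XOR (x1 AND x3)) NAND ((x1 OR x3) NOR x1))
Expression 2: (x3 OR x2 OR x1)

Yes, they are equivalent — the two output columns agree on all 8 assignments:
x3 | x2 | x1 | Expression 1 | Expression 2
------------------------------------------
0 | 0 | 0 | 0 | 0
0 | 0 | 1 | 1 | 1
0 | 1 | 0 | 1 | 1
0 | 1 | 1 | 1 | 1
1 | 0 | 0 | 1 | 1
1 | 0 | 1 | 1 | 1
1 | 1 | 0 | 1 | 1
1 | 1 | 1 | 1 | 1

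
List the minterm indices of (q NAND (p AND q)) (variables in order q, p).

Σm(0, 1, 2) = (NOT q AND NOT p) OR (NOT q AND p) OR (q AND NOT p)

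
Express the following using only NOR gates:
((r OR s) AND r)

((((r NOR s) NOR (r NOR s)) NOR ((r NOR s) NOR (r NOR s))) NOR (r NOR r))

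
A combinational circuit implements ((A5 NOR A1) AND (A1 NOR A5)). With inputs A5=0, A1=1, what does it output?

Substituting: ((0 NOR 1) AND (1 NOR 0))
= 0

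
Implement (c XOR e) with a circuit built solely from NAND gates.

((c NAND (c NAND e)) NAND (e NAND (c NAND e)))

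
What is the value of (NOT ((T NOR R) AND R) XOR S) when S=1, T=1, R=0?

Substituting: (NOT ((1 NOR 0) AND 0) XOR 1)
= 0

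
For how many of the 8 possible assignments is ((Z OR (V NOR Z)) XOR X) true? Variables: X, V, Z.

Satisfying assignments: (0,0,0), (0,0,1), (0,1,1), (1,1,0)
Count: 4 out of 8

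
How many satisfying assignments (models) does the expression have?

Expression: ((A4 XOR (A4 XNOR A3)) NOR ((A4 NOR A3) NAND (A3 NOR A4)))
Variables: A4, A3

No assignment satisfies the expression.
Count: 0 out of 4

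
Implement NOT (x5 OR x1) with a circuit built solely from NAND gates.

(((x5 NAND x5) NAND (x1 NAND x1)) NAND ((x5 NAND x5) NAND (x1 NAND x1)))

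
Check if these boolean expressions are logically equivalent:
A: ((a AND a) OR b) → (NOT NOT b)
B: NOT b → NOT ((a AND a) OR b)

Yes, Contrapositive is always equivalent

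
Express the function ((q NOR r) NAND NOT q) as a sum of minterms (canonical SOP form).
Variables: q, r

Σm(1, 2, 3) = (NOT q AND r) OR (q AND NOT r) OR (q AND r)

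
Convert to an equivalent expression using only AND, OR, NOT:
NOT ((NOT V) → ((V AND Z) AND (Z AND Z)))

(NOT V) AND NOT ((V AND Z) AND (Z AND Z))
(Negated implication: NOT(A → B) = A AND NOT B)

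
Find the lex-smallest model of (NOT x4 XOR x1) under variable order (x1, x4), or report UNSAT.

x1=0, x4=0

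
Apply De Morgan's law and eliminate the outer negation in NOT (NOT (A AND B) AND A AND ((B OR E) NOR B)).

(A AND B) OR NOT A OR NOT ((B OR E) NOR B)
De Morgan's: NOT(AND of terms) = OR of negations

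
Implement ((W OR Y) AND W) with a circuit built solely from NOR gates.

((((W NOR Y) NOR (W NOR Y)) NOR ((W NOR Y) NOR (W NOR Y))) NOR (W NOR W))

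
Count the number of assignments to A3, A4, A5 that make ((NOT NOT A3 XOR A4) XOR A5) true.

Satisfying assignments: (0,0,1), (0,1,0), (1,0,0), (1,1,1)
Count: 4 out of 8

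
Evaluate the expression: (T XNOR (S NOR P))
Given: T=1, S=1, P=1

Substituting: (1 XNOR (1 NOR 1))
= 0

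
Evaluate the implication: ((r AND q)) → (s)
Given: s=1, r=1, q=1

Antecedent ((r AND q)) = 1; consequent (s) = 1.
1 → 1 = 1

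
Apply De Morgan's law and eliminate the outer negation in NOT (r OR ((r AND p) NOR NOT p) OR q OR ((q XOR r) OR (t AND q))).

NOT r AND NOT ((r AND p) NOR NOT p) AND NOT q AND NOT ((q XOR r) OR (t AND q))
De Morgan's: NOT(OR of terms) = AND of negations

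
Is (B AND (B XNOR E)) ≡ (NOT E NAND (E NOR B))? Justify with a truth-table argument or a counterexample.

No. Counterexample: with B=0, E=1, Expression 1 = 0 but Expression 2 = 1.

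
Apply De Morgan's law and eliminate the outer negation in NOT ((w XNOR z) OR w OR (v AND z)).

NOT (w XNOR z) AND NOT w AND NOT (v AND z)
De Morgan's: NOT(OR of terms) = AND of negations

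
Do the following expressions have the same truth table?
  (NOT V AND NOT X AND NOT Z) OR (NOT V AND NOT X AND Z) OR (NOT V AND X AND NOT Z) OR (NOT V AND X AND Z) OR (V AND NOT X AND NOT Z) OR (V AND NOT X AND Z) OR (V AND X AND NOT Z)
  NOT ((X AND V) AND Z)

Yes, they are equivalent — the two output columns agree on all 8 assignments:
V | X | Z | Expression 1 | Expression 2
---------------------------------------
0 | 0 | 0 | 1 | 1
0 | 0 | 1 | 1 | 1
0 | 1 | 0 | 1 | 1
0 | 1 | 1 | 1 | 1
1 | 0 | 0 | 1 | 1
1 | 0 | 1 | 1 | 1
1 | 1 | 0 | 1 | 1
1 | 1 | 1 | 0 | 0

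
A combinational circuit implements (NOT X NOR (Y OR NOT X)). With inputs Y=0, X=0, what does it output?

Substituting: (NOT 0 NOR (0 OR NOT 0))
= 0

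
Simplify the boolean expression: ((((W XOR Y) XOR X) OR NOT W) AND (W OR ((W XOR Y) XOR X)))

By distribution ((E OR v) AND (E OR NOT v) = E):
= ((W XOR Y) XOR X)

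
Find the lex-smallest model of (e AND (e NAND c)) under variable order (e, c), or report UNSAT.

e=1, c=0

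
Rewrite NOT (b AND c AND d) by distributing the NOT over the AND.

NOT b OR NOT c OR NOT d
De Morgan's: NOT(AND of terms) = OR of negations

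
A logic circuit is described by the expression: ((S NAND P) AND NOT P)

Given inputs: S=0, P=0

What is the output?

Substituting: ((0 NAND 0) AND NOT 0)
= 1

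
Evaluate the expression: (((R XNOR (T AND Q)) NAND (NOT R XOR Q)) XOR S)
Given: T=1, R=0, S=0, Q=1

Substituting: (((0 XNOR (1 AND 1)) NAND (NOT 0 XOR 1)) XOR 0)
= 1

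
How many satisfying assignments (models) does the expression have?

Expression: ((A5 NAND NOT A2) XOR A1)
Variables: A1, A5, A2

Satisfying assignments: (0,0,0), (0,0,1), (0,1,1), (1,1,0)
Count: 4 out of 8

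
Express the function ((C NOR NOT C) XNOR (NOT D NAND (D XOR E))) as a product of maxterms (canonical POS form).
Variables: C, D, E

ΠM(0, 2, 3, 4, 6, 7) = (C OR D OR E) AND (C OR NOT D OR E) AND (C OR NOT D OR NOT E) AND (NOT C OR D OR E) AND (NOT C OR NOT D OR E) AND (NOT C OR NOT D OR NOT E)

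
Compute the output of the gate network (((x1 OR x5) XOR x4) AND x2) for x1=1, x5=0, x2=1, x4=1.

Substituting: (((1 OR 0) XOR 1) AND 1)
= 0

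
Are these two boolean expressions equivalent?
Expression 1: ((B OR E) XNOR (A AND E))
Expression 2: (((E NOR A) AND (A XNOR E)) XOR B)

No. Counterexample: with E=0, A=1, B=0, Expression 1 = 1 but Expression 2 = 0.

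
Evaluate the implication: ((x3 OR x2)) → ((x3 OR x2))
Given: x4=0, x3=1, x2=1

Antecedent ((x3 OR x2)) = 1; consequent ((x3 OR x2)) = 1.
1 → 1 = 1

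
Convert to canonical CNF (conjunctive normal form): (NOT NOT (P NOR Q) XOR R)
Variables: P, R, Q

(P OR R OR NOT Q) AND (P OR NOT R OR Q) AND (NOT P OR R OR Q) AND (NOT P OR R OR NOT Q)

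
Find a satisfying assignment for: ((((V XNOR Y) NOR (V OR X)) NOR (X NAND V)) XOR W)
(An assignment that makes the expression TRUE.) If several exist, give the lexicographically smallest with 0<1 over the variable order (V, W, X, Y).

V=0, W=1, X=0, Y=0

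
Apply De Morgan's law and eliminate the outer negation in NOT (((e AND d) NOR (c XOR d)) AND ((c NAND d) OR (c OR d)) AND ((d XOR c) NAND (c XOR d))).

NOT ((e AND d) NOR (c XOR d)) OR NOT ((c NAND d) OR (c OR d)) OR NOT ((d XOR c) NAND (c XOR d))
De Morgan's: NOT(AND of terms) = OR of negations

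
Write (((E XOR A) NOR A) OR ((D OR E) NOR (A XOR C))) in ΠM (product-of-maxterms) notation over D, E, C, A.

ΠM(1, 4, 5, 6, 7, 9, 11, 12, 13, 14, 15) = (D OR E OR C OR NOT A) AND (D OR NOT E OR C OR A) AND (D OR NOT E OR C OR NOT A) AND (D OR NOT E OR NOT C OR A) AND (D OR NOT E OR NOT C OR NOT A) AND (NOT D OR E OR C OR NOT A) AND (NOT D OR E OR NOT C OR NOT A) AND (NOT D OR NOT E OR C OR A) AND (NOT D OR NOT E OR C OR NOT A) AND (NOT D OR NOT E OR NOT C OR A) AND (NOT D OR NOT E OR NOT C OR NOT A)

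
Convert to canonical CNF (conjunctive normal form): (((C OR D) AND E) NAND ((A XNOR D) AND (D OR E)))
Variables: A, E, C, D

(A OR NOT E OR NOT C OR D) AND (NOT A OR NOT E OR C OR NOT D) AND (NOT A OR NOT E OR NOT C OR NOT D)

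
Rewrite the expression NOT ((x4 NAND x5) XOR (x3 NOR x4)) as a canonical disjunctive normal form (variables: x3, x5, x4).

(NOT x3 AND NOT x5 AND NOT x4) OR (NOT x3 AND x5 AND NOT x4) OR (NOT x3 AND x5 AND x4) OR (x3 AND x5 AND x4)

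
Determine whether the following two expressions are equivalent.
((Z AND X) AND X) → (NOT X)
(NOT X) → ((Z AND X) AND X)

No, Converse is not equivalent to original (counterexample: Z=0, X=0)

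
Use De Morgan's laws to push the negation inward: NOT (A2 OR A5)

NOT A2 AND NOT A5
De Morgan's: NOT(OR of terms) = AND of negations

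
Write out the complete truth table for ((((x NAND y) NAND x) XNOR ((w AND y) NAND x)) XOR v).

y | v | w | x | Output
----------------------
0 | 0 | 0 | 0 | 1
0 | 0 | 0 | 1 | 0
0 | 0 | 1 | 0 | 1
0 | 0 | 1 | 1 | 0
0 | 1 | 0 | 0 | 0
0 | 1 | 0 | 1 | 1
0 | 1 | 1 | 0 | 0
0 | 1 | 1 | 1 | 1
1 | 0 | 0 | 0 | 1
1 | 0 | 0 | 1 | 1
1 | 0 | 1 | 0 | 1
1 | 0 | 1 | 1 | 0
1 | 1 | 0 | 0 | 0
1 | 1 | 0 | 1 | 0
1 | 1 | 1 | 0 | 0
1 | 1 | 1 | 1 | 1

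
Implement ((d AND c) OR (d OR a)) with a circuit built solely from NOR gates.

((((d NOR d) NOR (c NOR c)) NOR ((d NOR a) NOR (d NOR a))) NOR (((d NOR d) NOR (c NOR c)) NOR ((d NOR a) NOR (d NOR a))))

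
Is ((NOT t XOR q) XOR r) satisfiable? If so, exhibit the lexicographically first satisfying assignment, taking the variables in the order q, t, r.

q=0, t=0, r=0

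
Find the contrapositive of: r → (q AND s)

Contrapositive: NOT (q AND s) → NOT r
Note: A statement and its contrapositive are logically equivalent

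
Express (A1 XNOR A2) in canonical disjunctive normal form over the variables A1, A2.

(NOT A1 AND NOT A2) OR (A1 AND A2)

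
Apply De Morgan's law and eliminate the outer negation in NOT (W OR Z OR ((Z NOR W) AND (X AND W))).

NOT W AND NOT Z AND NOT ((Z NOR W) AND (X AND W))
De Morgan's: NOT(OR of terms) = AND of negations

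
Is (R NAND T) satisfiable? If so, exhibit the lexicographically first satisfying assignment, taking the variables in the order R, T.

R=0, T=0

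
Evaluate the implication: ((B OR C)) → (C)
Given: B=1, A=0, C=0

Antecedent ((B OR C)) = 1; consequent (C) = 0.
1 → 0 = 0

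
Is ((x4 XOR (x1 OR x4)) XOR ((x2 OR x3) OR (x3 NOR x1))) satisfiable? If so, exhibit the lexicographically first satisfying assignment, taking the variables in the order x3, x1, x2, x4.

x3=0, x1=0, x2=0, x4=0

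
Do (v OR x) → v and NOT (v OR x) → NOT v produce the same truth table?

No, Inverse is not equivalent to original (counterexample: v=0, x=1)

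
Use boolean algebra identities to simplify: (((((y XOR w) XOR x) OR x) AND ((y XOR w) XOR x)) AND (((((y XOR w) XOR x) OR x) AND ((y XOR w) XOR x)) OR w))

By absorption (E AND (E OR v) = E) then absorption (E AND (E OR v) = E):
= ((y XOR w) XOR x)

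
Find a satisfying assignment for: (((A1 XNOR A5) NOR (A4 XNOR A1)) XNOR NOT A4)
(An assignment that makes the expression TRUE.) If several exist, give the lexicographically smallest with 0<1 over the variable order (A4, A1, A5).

A4=0, A1=1, A5=0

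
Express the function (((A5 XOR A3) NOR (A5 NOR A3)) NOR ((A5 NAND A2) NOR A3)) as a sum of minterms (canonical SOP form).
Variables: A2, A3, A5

Σm(0, 1, 2, 4, 6) = (NOT A2 AND NOT A3 AND NOT A5) OR (NOT A2 AND NOT A3 AND A5) OR (NOT A2 AND A3 AND NOT A5) OR (A2 AND NOT A3 AND NOT A5) OR (A2 AND A3 AND NOT A5)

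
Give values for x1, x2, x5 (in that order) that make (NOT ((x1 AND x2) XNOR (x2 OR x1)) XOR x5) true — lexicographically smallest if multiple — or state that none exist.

x1=0, x2=0, x5=1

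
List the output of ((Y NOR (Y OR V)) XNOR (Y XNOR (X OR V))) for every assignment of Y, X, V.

Y | X | V | Output
------------------
0 | 0 | 0 | 1
0 | 0 | 1 | 1
0 | 1 | 0 | 0
0 | 1 | 1 | 1
1 | 0 | 0 | 1
1 | 0 | 1 | 0
1 | 1 | 0 | 0
1 | 1 | 1 | 0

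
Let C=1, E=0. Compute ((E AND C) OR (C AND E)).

Substituting: ((0 AND 1) OR (1 AND 0))
= 0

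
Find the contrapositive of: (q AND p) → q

Contrapositive: NOT q → NOT (q AND p)
Note: A statement and its contrapositive are logically equivalent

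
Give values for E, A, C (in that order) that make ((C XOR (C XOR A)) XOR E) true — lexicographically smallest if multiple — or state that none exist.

E=0, A=1, C=0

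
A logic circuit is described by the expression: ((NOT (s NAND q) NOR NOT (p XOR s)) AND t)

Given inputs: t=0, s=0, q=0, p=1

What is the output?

Substituting: ((NOT (0 NAND 0) NOR NOT (1 XOR 0)) AND 0)
= 0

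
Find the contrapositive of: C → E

Contrapositive: NOT E → NOT C
Note: A statement and its contrapositive are logically equivalent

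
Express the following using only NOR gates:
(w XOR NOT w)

((((w NOR (w NOR w)) NOR (w NOR (w NOR w))) NOR ((w NOR (w NOR w)) NOR (w NOR (w NOR w)))) NOR ((((w NOR w) NOR ((w NOR w) NOR (w NOR w))) NOR ((w NOR w) NOR ((w NOR w) NOR (w NOR w)))) NOR (((w NOR w) NOR ((w NOR w) NOR (w NOR w))) NOR ((w NOR w) NOR ((w NOR w) NOR (w NOR w))))))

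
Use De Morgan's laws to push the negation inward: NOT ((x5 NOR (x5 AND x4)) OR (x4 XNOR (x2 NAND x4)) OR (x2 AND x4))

NOT (x5 NOR (x5 AND x4)) AND NOT (x4 XNOR (x2 NAND x4)) AND NOT (x2 AND x4)
De Morgan's: NOT(OR of terms) = AND of negations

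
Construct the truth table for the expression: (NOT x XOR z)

x | z | Output
--------------
0 | 0 | 1
0 | 1 | 0
1 | 0 | 0
1 | 1 | 1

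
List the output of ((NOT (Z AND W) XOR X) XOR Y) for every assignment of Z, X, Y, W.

Z | X | Y | W | Output
----------------------
0 | 0 | 0 | 0 | 1
0 | 0 | 0 | 1 | 1
0 | 0 | 1 | 0 | 0
0 | 0 | 1 | 1 | 0
0 | 1 | 0 | 0 | 0
0 | 1 | 0 | 1 | 0
0 | 1 | 1 | 0 | 1
0 | 1 | 1 | 1 | 1
1 | 0 | 0 | 0 | 1
1 | 0 | 0 | 1 | 0
1 | 0 | 1 | 0 | 0
1 | 0 | 1 | 1 | 1
1 | 1 | 0 | 0 | 0
1 | 1 | 0 | 1 | 1
1 | 1 | 1 | 0 | 1
1 | 1 | 1 | 1 | 0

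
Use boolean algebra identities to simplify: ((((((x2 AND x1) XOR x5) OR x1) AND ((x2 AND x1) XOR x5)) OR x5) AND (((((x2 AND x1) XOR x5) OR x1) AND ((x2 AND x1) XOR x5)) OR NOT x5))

By distribution ((E OR v) AND (E OR NOT v) = E) then absorption (E AND (E OR v) = E):
= ((x2 AND x1) XOR x5)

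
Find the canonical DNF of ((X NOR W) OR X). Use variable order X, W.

(NOT X AND NOT W) OR (X AND NOT W) OR (X AND W)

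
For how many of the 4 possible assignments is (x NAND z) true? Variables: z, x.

Satisfying assignments: (0,0), (0,1), (1,0)
Count: 3 out of 4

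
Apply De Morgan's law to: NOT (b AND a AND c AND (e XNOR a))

NOT b OR NOT a OR NOT c OR NOT (e XNOR a)
De Morgan's: NOT(AND of terms) = OR of negations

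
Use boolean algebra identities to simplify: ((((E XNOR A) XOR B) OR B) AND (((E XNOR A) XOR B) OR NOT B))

By distribution ((E OR v) AND (E OR NOT v) = E):
= ((E XNOR A) XOR B)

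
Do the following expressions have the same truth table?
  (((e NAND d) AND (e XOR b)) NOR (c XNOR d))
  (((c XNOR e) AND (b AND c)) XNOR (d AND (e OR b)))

No. Counterexample: with d=0, c=0, e=0, b=0, Expression 1 = 0 but Expression 2 = 1.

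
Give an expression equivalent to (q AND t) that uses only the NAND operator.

((q NAND t) NAND (q NAND t))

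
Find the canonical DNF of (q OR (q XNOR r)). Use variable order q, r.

(NOT q AND NOT r) OR (q AND NOT r) OR (q AND r)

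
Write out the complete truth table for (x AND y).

y | x | Output
--------------
0 | 0 | 0
0 | 1 | 0
1 | 0 | 0
1 | 1 | 1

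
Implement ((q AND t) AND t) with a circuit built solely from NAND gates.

((((q NAND t) NAND (q NAND t)) NAND t) NAND (((q NAND t) NAND (q NAND t)) NAND t))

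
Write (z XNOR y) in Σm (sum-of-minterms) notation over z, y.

Σm(0, 3) = (NOT z AND NOT y) OR (z AND y)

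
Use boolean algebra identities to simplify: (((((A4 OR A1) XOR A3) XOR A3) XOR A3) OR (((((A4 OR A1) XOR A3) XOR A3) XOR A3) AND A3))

By absorption (E OR (E AND v) = E) then XOR self-cancellation ((E XOR v) XOR v = E):
= ((A4 OR A1) XOR A3)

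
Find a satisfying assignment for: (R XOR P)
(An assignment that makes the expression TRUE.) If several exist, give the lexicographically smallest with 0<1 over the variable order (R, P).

R=0, P=1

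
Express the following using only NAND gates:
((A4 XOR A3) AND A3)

((((A4 NAND (A4 NAND A3)) NAND (A3 NAND (A4 NAND A3))) NAND A3) NAND (((A4 NAND (A4 NAND A3)) NAND (A3 NAND (A4 NAND A3))) NAND A3))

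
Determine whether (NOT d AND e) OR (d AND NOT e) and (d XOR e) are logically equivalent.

Yes, they are equivalent — the two output columns agree on all 4 assignments:
d | e | Expression 1 | Expression 2
-----------------------------------
0 | 0 | 0 | 0
0 | 1 | 1 | 1
1 | 0 | 1 | 1
1 | 1 | 0 | 0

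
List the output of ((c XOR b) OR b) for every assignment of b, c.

b | c | Output
--------------
0 | 0 | 0
0 | 1 | 1
1 | 0 | 1
1 | 1 | 1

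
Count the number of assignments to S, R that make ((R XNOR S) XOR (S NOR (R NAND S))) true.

Satisfying assignments: (0,0), (1,1)
Count: 2 out of 4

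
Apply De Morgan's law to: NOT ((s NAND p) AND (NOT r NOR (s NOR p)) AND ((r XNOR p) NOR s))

NOT (s NAND p) OR NOT (NOT r NOR (s NOR p)) OR NOT ((r XNOR p) NOR s)
De Morgan's: NOT(AND of terms) = OR of negations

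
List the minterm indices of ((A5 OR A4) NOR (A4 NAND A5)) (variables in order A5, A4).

Σm() = FALSE (no minterms)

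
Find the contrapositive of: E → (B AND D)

Contrapositive: NOT (B AND D) → NOT E
Note: A statement and its contrapositive are logically equivalent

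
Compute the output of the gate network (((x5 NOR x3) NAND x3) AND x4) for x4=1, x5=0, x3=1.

Substituting: (((0 NOR 1) NAND 1) AND 1)
= 1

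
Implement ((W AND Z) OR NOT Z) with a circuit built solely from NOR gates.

((((W NOR W) NOR (Z NOR Z)) NOR (Z NOR Z)) NOR (((W NOR W) NOR (Z NOR Z)) NOR (Z NOR Z)))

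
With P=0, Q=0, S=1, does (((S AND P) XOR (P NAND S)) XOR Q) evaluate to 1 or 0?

Substituting: (((1 AND 0) XOR (0 NAND 1)) XOR 0)
= 1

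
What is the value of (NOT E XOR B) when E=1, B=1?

Substituting: (NOT 1 XOR 1)
= 1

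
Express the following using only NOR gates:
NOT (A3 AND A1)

(((A3 NOR A3) NOR (A1 NOR A1)) NOR ((A3 NOR A3) NOR (A1 NOR A1)))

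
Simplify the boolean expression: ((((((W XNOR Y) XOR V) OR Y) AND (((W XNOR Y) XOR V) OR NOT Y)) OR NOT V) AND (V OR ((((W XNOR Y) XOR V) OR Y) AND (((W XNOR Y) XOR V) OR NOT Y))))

By distribution ((E OR v) AND (E OR NOT v) = E) then distribution ((E OR v) AND (E OR NOT v) = E):
= ((W XNOR Y) XOR V)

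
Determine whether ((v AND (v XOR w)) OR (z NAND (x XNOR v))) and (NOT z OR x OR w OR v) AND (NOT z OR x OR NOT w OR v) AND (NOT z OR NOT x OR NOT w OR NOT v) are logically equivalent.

Yes, they are equivalent — the two output columns agree on all 16 assignments:
z | x | w | v | Expression 1 | Expression 2
-------------------------------------------
0 | 0 | 0 | 0 | 1 | 1
0 | 0 | 0 | 1 | 1 | 1
0 | 0 | 1 | 0 | 1 | 1
0 | 0 | 1 | 1 | 1 | 1
0 | 1 | 0 | 0 | 1 | 1
0 | 1 | 0 | 1 | 1 | 1
0 | 1 | 1 | 0 | 1 | 1
0 | 1 | 1 | 1 | 1 | 1
1 | 0 | 0 | 0 | 0 | 0
1 | 0 | 0 | 1 | 1 | 1
1 | 0 | 1 | 0 | 0 | 0
1 | 0 | 1 | 1 | 1 | 1
1 | 1 | 0 | 0 | 1 | 1
1 | 1 | 0 | 1 | 1 | 1
1 | 1 | 1 | 0 | 1 | 1
1 | 1 | 1 | 1 | 0 | 0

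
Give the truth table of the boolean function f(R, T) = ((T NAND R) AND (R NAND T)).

R | T | Output
--------------
0 | 0 | 1
0 | 1 | 1
1 | 0 | 1
1 | 1 | 0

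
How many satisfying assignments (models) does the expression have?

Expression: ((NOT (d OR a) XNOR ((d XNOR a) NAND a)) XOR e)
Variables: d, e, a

Satisfying assignments: (0,0,0), (0,1,1), (1,0,1), (1,1,0)
Count: 4 out of 8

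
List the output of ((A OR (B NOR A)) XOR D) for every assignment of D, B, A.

D | B | A | Output
------------------
0 | 0 | 0 | 1
0 | 0 | 1 | 1
0 | 1 | 0 | 0
0 | 1 | 1 | 1
1 | 0 | 0 | 0
1 | 0 | 1 | 0
1 | 1 | 0 | 1
1 | 1 | 1 | 0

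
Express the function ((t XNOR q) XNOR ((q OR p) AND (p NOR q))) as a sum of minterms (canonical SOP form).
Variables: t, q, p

Σm(2, 3, 4, 5) = (NOT t AND q AND NOT p) OR (NOT t AND q AND p) OR (t AND NOT q AND NOT p) OR (t AND NOT q AND p)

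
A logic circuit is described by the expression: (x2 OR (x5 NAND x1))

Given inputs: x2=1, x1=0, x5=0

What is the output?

Substituting: (1 OR (0 NAND 0))
= 1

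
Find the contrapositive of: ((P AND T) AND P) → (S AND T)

Contrapositive: NOT (S AND T) → NOT ((P AND T) AND P)
Note: A statement and its contrapositive are logically equivalent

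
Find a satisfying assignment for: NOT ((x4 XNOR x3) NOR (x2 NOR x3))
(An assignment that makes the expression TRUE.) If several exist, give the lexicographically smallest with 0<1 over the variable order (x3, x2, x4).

x3=0, x2=0, x4=0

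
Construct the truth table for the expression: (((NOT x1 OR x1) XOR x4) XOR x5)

x4 | x1 | x5 | Output
---------------------
0 | 0 | 0 | 1
0 | 0 | 1 | 0
0 | 1 | 0 | 1
0 | 1 | 1 | 0
1 | 0 | 0 | 0
1 | 0 | 1 | 1
1 | 1 | 0 | 0
1 | 1 | 1 | 1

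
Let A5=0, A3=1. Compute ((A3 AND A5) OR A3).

Substituting: ((1 AND 0) OR 1)
= 1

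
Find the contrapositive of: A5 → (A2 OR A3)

Contrapositive: NOT (A2 OR A3) → NOT A5
Note: A statement and its contrapositive are logically equivalent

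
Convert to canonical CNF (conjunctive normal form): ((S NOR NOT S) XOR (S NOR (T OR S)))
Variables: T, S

(T OR NOT S) AND (NOT T OR S) AND (NOT T OR NOT S)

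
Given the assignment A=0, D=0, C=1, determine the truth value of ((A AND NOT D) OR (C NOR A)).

Substituting: ((0 AND NOT 0) OR (1 NOR 0))
= 0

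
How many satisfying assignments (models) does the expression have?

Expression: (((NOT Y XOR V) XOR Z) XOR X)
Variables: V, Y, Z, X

Satisfying assignments: (0,0,0,0), (0,0,1,1), (0,1,0,1), (0,1,1,0), (1,0,0,1), (1,0,1,0), (1,1,0,0), (1,1,1,1)
Count: 8 out of 16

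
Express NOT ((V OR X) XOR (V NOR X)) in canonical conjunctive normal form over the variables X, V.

(X OR V) AND (X OR NOT V) AND (NOT X OR V) AND (NOT X OR NOT V)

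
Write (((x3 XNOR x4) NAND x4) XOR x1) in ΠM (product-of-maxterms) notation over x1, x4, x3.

ΠM(3, 4, 5, 6) = (x1 OR NOT x4 OR NOT x3) AND (NOT x1 OR x4 OR x3) AND (NOT x1 OR x4 OR NOT x3) AND (NOT x1 OR NOT x4 OR x3)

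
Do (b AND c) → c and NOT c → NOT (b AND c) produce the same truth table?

Yes, Contrapositive is always equivalent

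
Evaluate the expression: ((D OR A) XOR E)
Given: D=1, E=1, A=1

Substituting: ((1 OR 1) XOR 1)
= 0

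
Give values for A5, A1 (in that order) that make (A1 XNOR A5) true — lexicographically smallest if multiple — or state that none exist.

A5=0, A1=0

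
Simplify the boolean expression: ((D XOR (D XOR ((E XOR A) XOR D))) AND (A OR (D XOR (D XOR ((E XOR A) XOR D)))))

By absorption (E AND (E OR v) = E) then XOR self-cancellation ((E XOR v) XOR v = E):
= ((E XOR A) XOR D)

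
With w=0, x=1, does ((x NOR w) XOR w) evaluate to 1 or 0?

Substituting: ((1 NOR 0) XOR 0)
= 0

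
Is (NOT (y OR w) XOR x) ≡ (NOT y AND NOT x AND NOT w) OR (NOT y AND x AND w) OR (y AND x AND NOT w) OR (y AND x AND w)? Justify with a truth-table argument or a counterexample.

Yes, they are equivalent — the two output columns agree on all 8 assignments:
y | x | w | Expression 1 | Expression 2
---------------------------------------
0 | 0 | 0 | 1 | 1
0 | 0 | 1 | 0 | 0
0 | 1 | 0 | 0 | 0
0 | 1 | 1 | 1 | 1
1 | 0 | 0 | 0 | 0
1 | 0 | 1 | 0 | 0
1 | 1 | 0 | 1 | 1
1 | 1 | 1 | 1 | 1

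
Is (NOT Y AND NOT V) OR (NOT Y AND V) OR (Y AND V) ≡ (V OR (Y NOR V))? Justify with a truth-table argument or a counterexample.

Yes, they are equivalent — the two output columns agree on all 4 assignments:
Y | V | Expression 1 | Expression 2
-----------------------------------
0 | 0 | 1 | 1
0 | 1 | 1 | 1
1 | 0 | 0 | 0
1 | 1 | 1 | 1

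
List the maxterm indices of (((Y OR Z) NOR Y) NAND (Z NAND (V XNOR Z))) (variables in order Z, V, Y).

ΠM(0, 2) = (Z OR V OR Y) AND (Z OR NOT V OR Y)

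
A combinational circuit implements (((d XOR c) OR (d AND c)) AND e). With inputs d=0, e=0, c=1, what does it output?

Substituting: (((0 XOR 1) OR (0 AND 1)) AND 0)
= 0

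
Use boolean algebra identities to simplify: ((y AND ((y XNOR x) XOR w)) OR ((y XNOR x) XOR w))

By absorption (E OR (E AND v) = E):
= ((y XNOR x) XOR w)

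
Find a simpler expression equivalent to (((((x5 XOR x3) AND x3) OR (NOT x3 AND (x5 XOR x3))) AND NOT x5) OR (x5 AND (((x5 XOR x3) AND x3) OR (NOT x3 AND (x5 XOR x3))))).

By distribution ((E AND v) OR (E AND NOT v) = E) then distribution ((E AND v) OR (E AND NOT v) = E):
= (x5 XOR x3)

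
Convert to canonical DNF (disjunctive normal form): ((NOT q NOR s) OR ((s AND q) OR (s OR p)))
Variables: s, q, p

(NOT s AND NOT q AND p) OR (NOT s AND q AND NOT p) OR (NOT s AND q AND p) OR (s AND NOT q AND NOT p) OR (s AND NOT q AND p) OR (s AND q AND NOT p) OR (s AND q AND p)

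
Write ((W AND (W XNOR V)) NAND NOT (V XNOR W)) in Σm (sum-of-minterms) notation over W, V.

Σm(0, 1, 2, 3) = (NOT W AND NOT V) OR (NOT W AND V) OR (W AND NOT V) OR (W AND V)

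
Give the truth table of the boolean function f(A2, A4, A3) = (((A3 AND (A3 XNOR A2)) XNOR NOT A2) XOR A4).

A2 | A4 | A3 | Output
---------------------
0 | 0 | 0 | 0
0 | 0 | 1 | 0
0 | 1 | 0 | 1
0 | 1 | 1 | 1
1 | 0 | 0 | 1
1 | 0 | 1 | 0
1 | 1 | 0 | 0
1 | 1 | 1 | 1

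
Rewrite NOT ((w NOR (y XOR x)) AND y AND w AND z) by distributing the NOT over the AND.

NOT (w NOR (y XOR x)) OR NOT y OR NOT w OR NOT z
De Morgan's: NOT(AND of terms) = OR of negations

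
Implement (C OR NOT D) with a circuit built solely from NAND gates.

((C NAND C) NAND ((D NAND D) NAND (D NAND D)))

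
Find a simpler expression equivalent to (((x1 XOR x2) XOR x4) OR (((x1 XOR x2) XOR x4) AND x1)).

By absorption (E OR (E AND v) = E):
= ((x1 XOR x2) XOR x4)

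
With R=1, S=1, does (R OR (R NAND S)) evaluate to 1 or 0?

Substituting: (1 OR (1 NAND 1))
= 1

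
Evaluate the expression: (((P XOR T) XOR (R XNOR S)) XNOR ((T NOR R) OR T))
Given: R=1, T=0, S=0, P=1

Substituting: (((1 XOR 0) XOR (1 XNOR 0)) XNOR ((0 NOR 1) OR 0))
= 0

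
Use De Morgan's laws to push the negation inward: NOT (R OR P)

NOT R AND NOT P
De Morgan's: NOT(OR of terms) = AND of negations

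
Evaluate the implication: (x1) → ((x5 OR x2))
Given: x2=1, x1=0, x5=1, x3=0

Antecedent (x1) = 0; consequent ((x5 OR x2)) = 1.
0 → 1 = 1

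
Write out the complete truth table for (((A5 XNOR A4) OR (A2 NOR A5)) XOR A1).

A5 | A2 | A4 | A1 | Output
--------------------------
0 | 0 | 0 | 0 | 1
0 | 0 | 0 | 1 | 0
0 | 0 | 1 | 0 | 1
0 | 0 | 1 | 1 | 0
0 | 1 | 0 | 0 | 1
0 | 1 | 0 | 1 | 0
0 | 1 | 1 | 0 | 0
0 | 1 | 1 | 1 | 1
1 | 0 | 0 | 0 | 0
1 | 0 | 0 | 1 | 1
1 | 0 | 1 | 0 | 1
1 | 0 | 1 | 1 | 0
1 | 1 | 0 | 0 | 0
1 | 1 | 0 | 1 | 1
1 | 1 | 1 | 0 | 1
1 | 1 | 1 | 1 | 0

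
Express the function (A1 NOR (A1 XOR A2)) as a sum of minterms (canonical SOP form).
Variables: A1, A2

Σm(0) = (NOT A1 AND NOT A2)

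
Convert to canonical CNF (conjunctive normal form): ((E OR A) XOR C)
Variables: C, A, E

(C OR A OR E) AND (NOT C OR A OR NOT E) AND (NOT C OR NOT A OR E) AND (NOT C OR NOT A OR NOT E)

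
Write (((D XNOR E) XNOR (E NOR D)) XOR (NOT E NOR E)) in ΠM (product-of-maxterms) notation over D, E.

ΠM(3) = (NOT D OR NOT E)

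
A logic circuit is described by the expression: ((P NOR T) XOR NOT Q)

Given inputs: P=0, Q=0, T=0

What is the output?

Substituting: ((0 NOR 0) XOR NOT 0)
= 0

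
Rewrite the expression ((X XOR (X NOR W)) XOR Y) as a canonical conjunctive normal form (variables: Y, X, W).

(Y OR X OR NOT W) AND (NOT Y OR X OR W) AND (NOT Y OR NOT X OR W) AND (NOT Y OR NOT X OR NOT W)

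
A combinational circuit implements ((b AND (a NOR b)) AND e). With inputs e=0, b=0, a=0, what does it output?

Substituting: ((0 AND (0 NOR 0)) AND 0)
= 0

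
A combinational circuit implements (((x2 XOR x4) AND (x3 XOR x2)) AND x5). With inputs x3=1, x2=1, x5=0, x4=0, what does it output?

Substituting: (((1 XOR 0) AND (1 XOR 1)) AND 0)
= 0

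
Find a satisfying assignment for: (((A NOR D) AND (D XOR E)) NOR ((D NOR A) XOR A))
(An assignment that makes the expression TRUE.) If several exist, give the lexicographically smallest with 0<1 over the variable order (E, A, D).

E=0, A=0, D=1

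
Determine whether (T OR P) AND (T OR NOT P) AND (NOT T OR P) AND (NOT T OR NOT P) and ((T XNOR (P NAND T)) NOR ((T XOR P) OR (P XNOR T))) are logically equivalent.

Yes, they are equivalent — the two output columns agree on all 4 assignments:
T | P | Expression 1 | Expression 2
-----------------------------------
0 | 0 | 0 | 0
0 | 1 | 0 | 0
1 | 0 | 0 | 0
1 | 1 | 0 | 0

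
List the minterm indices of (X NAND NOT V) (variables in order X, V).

Σm(0, 1, 3) = (NOT X AND NOT V) OR (NOT X AND V) OR (X AND V)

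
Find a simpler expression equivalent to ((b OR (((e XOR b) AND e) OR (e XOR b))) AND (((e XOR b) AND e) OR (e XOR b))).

By absorption (E AND (E OR v) = E) then absorption (E OR (E AND v) = E):
= (e XOR b)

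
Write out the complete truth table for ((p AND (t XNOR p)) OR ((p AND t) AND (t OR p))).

p | t | Output
--------------
0 | 0 | 0
0 | 1 | 0
1 | 0 | 0
1 | 1 | 1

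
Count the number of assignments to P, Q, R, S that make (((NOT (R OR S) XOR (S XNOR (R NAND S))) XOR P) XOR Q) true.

Satisfying assignments: (0,0,0,0), (0,0,0,1), (0,1,1,0), (0,1,1,1), (1,0,1,0), (1,0,1,1), (1,1,0,0), (1,1,0,1)
Count: 8 out of 16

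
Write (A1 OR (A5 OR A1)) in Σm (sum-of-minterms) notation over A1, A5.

Σm(1, 2, 3) = (NOT A1 AND A5) OR (A1 AND NOT A5) OR (A1 AND A5)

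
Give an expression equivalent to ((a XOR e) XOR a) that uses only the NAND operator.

((((a NAND (a NAND e)) NAND (e NAND (a NAND e))) NAND (((a NAND (a NAND e)) NAND (e NAND (a NAND e))) NAND a)) NAND (a NAND (((a NAND (a NAND e)) NAND (e NAND (a NAND e))) NAND a)))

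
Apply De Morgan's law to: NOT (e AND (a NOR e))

NOT e OR NOT (a NOR e)
De Morgan's: NOT(AND of terms) = OR of negations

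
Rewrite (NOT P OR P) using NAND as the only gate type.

(((P NAND P) NAND (P NAND P)) NAND (P NAND P))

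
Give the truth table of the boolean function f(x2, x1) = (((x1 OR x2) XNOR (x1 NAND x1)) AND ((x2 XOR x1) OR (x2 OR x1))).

x2 | x1 | Output
----------------
0 | 0 | 0
0 | 1 | 0
1 | 0 | 1
1 | 1 | 0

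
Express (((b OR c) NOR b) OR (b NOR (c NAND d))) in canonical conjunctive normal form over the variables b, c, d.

(b OR NOT c OR d) AND (NOT b OR c OR d) AND (NOT b OR c OR NOT d) AND (NOT b OR NOT c OR d) AND (NOT b OR NOT c OR NOT d)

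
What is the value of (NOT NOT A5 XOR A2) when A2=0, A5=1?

Substituting: (NOT NOT 1 XOR 0)
= 1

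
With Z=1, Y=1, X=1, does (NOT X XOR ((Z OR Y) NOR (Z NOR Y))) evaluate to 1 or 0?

Substituting: (NOT 1 XOR ((1 OR 1) NOR (1 NOR 1)))
= 0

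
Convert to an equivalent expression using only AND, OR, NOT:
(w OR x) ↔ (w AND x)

((w OR x) AND (w AND x)) OR (NOT (w OR x) AND NOT (w AND x))
(Biconditional = both true or both false)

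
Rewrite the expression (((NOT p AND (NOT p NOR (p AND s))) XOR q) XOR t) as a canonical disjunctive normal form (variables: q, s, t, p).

(NOT q AND NOT s AND t AND NOT p) OR (NOT q AND NOT s AND t AND p) OR (NOT q AND s AND t AND NOT p) OR (NOT q AND s AND t AND p) OR (q AND NOT s AND NOT t AND NOT p) OR (q AND NOT s AND NOT t AND p) OR (q AND s AND NOT t AND NOT p) OR (q AND s AND NOT t AND p)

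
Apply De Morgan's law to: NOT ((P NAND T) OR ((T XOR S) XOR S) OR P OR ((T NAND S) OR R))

NOT (P NAND T) AND NOT ((T XOR S) XOR S) AND NOT P AND NOT ((T NAND S) OR R)
De Morgan's: NOT(OR of terms) = AND of negations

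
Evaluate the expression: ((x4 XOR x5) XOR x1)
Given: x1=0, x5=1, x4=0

Substituting: ((0 XOR 1) XOR 0)
= 1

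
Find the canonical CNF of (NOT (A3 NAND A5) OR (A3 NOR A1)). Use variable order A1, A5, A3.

(A1 OR A5 OR NOT A3) AND (NOT A1 OR A5 OR A3) AND (NOT A1 OR A5 OR NOT A3) AND (NOT A1 OR NOT A5 OR A3)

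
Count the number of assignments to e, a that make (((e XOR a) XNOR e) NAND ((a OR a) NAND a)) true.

Satisfying assignments: (0,1), (1,1)
Count: 2 out of 4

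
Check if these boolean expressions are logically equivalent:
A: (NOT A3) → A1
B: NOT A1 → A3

Yes, Contrapositive is always equivalent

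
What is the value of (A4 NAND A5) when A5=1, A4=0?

Substituting: (0 NAND 1)
= 1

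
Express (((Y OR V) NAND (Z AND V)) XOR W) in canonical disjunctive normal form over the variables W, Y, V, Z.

(NOT W AND NOT Y AND NOT V AND NOT Z) OR (NOT W AND NOT Y AND NOT V AND Z) OR (NOT W AND NOT Y AND V AND NOT Z) OR (NOT W AND Y AND NOT V AND NOT Z) OR (NOT W AND Y AND NOT V AND Z) OR (NOT W AND Y AND V AND NOT Z) OR (W AND NOT Y AND V AND Z) OR (W AND Y AND V AND Z)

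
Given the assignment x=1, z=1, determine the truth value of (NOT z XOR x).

Substituting: (NOT 1 XOR 1)
= 1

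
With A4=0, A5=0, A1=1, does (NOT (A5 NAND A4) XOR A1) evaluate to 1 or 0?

Substituting: (NOT (0 NAND 0) XOR 1)
= 1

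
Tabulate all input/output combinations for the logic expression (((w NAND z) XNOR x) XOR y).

x | w | z | y | Output
----------------------
0 | 0 | 0 | 0 | 0
0 | 0 | 0 | 1 | 1
0 | 0 | 1 | 0 | 0
0 | 0 | 1 | 1 | 1
0 | 1 | 0 | 0 | 0
0 | 1 | 0 | 1 | 1
0 | 1 | 1 | 0 | 1
0 | 1 | 1 | 1 | 0
1 | 0 | 0 | 0 | 1
1 | 0 | 0 | 1 | 0
1 | 0 | 1 | 0 | 1
1 | 0 | 1 | 1 | 0
1 | 1 | 0 | 0 | 1
1 | 1 | 0 | 1 | 0
1 | 1 | 1 | 0 | 0
1 | 1 | 1 | 1 | 1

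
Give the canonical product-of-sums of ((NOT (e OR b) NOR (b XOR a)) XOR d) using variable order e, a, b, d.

ΠM(0, 2, 4, 7, 9, 10, 12, 15) = (e OR a OR b OR d) AND (e OR a OR NOT b OR d) AND (e OR NOT a OR b OR d) AND (e OR NOT a OR NOT b OR NOT d) AND (NOT e OR a OR b OR NOT d) AND (NOT e OR a OR NOT b OR d) AND (NOT e OR NOT a OR b OR d) AND (NOT e OR NOT a OR NOT b OR NOT d)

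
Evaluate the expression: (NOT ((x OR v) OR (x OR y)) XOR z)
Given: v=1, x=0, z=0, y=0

Substituting: (NOT ((0 OR 1) OR (0 OR 0)) XOR 0)
= 0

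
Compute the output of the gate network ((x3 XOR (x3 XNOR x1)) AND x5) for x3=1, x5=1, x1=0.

Substituting: ((1 XOR (1 XNOR 0)) AND 1)
= 1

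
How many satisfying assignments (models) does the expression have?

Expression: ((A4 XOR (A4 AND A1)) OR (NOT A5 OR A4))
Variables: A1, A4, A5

Satisfying assignments: (0,0,0), (0,1,0), (0,1,1), (1,0,0), (1,1,0), (1,1,1)
Count: 6 out of 8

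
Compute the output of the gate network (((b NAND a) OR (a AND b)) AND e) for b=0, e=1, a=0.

Substituting: (((0 NAND 0) OR (0 AND 0)) AND 1)
= 1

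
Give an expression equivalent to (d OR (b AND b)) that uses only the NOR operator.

((d NOR ((b NOR b) NOR (b NOR b))) NOR (d NOR ((b NOR b) NOR (b NOR b))))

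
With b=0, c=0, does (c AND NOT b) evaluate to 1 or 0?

Substituting: (0 AND NOT 0)
= 0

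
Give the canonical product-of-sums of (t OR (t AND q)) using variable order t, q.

ΠM(0, 1) = (t OR q) AND (t OR NOT q)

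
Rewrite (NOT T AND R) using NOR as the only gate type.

(((T NOR T) NOR (T NOR T)) NOR (R NOR R))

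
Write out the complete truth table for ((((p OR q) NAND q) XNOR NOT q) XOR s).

q | s | p | Output
------------------
0 | 0 | 0 | 1
0 | 0 | 1 | 1
0 | 1 | 0 | 0
0 | 1 | 1 | 0
1 | 0 | 0 | 1
1 | 0 | 1 | 1
1 | 1 | 0 | 0
1 | 1 | 1 | 0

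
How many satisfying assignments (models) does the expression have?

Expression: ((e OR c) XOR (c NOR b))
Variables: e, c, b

Satisfying assignments: (0,0,0), (0,1,0), (0,1,1), (1,0,1), (1,1,0), (1,1,1)
Count: 6 out of 8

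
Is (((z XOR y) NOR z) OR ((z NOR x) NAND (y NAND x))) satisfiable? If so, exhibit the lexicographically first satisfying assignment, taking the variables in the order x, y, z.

x=0, y=0, z=0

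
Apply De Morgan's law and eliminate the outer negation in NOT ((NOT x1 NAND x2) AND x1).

NOT (NOT x1 NAND x2) OR NOT x1
De Morgan's: NOT(AND of terms) = OR of negations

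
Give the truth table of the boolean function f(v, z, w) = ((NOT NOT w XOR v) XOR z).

v | z | w | Output
------------------
0 | 0 | 0 | 0
0 | 0 | 1 | 1
0 | 1 | 0 | 1
0 | 1 | 1 | 0
1 | 0 | 0 | 1
1 | 0 | 1 | 0
1 | 1 | 0 | 0
1 | 1 | 1 | 1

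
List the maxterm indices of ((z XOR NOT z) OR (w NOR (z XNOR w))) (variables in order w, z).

ΠM() = TRUE (no maxterms)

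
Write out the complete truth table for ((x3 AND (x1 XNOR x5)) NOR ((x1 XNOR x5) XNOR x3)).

x1 | x3 | x5 | Output
---------------------
0 | 0 | 0 | 1
0 | 0 | 1 | 0
0 | 1 | 0 | 0
0 | 1 | 1 | 1
1 | 0 | 0 | 0
1 | 0 | 1 | 1
1 | 1 | 0 | 1
1 | 1 | 1 | 0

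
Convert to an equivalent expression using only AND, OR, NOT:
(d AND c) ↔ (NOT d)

((d AND c) AND (NOT d)) OR (NOT (d AND c) AND d)
(Biconditional = both true or both false)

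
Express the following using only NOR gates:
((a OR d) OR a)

((((a NOR d) NOR (a NOR d)) NOR a) NOR (((a NOR d) NOR (a NOR d)) NOR a))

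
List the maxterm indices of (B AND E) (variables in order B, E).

ΠM(0, 1, 2) = (B OR E) AND (B OR NOT E) AND (NOT B OR E)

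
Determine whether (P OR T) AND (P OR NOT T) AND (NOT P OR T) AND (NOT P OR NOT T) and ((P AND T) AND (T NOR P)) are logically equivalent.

Yes, they are equivalent — the two output columns agree on all 4 assignments:
P | T | Expression 1 | Expression 2
-----------------------------------
0 | 0 | 0 | 0
0 | 1 | 0 | 0
1 | 0 | 0 | 0
1 | 1 | 0 | 0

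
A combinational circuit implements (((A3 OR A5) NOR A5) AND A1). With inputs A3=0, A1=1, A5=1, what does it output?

Substituting: (((0 OR 1) NOR 1) AND 1)
= 0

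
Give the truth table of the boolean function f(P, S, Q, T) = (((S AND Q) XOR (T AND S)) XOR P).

P | S | Q | T | Output
----------------------
0 | 0 | 0 | 0 | 0
0 | 0 | 0 | 1 | 0
0 | 0 | 1 | 0 | 0
0 | 0 | 1 | 1 | 0
0 | 1 | 0 | 0 | 0
0 | 1 | 0 | 1 | 1
0 | 1 | 1 | 0 | 1
0 | 1 | 1 | 1 | 0
1 | 0 | 0 | 0 | 1
1 | 0 | 0 | 1 | 1
1 | 0 | 1 | 0 | 1
1 | 0 | 1 | 1 | 1
1 | 1 | 0 | 0 | 1
1 | 1 | 0 | 1 | 0
1 | 1 | 1 | 0 | 0
1 | 1 | 1 | 1 | 1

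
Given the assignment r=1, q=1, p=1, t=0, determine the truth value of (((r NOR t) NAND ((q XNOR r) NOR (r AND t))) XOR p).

Substituting: (((1 NOR 0) NAND ((1 XNOR 1) NOR (1 AND 0))) XOR 1)
= 0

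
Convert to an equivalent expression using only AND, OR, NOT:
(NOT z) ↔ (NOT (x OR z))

((NOT z) AND (NOT (x OR z))) OR (z AND (x OR z))
(Biconditional = both true or both false)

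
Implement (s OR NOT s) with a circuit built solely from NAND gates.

((s NAND s) NAND ((s NAND s) NAND (s NAND s)))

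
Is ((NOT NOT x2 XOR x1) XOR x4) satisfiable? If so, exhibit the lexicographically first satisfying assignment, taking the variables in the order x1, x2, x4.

x1=0, x2=0, x4=1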